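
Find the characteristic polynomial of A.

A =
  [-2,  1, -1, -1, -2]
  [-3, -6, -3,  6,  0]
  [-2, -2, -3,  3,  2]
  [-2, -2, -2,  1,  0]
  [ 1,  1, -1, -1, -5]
x^5 + 15*x^4 + 90*x^3 + 270*x^2 + 405*x + 243

Expanding det(x·I − A) (e.g. by cofactor expansion or by noting that A is similar to its Jordan form J, which has the same characteristic polynomial as A) gives
  χ_A(x) = x^5 + 15*x^4 + 90*x^3 + 270*x^2 + 405*x + 243
which factors as (x + 3)^5. The eigenvalues (with algebraic multiplicities) are λ = -3 with multiplicity 5.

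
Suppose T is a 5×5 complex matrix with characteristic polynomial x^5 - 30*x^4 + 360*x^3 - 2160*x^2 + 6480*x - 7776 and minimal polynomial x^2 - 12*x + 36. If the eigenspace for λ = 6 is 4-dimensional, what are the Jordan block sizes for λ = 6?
Block sizes for λ = 6: [2, 1, 1, 1]

Step 1 — from the characteristic polynomial, algebraic multiplicity of λ = 6 is 5. From dim ker(T − (6)·I) = 4, there are exactly 4 Jordan blocks for λ = 6.
Step 2 — from the minimal polynomial, the factor (x − 6)^2 tells us the largest block for λ = 6 has size 2.
Step 3 — with total size 5, 4 blocks, and largest block 2, the block sizes (in nonincreasing order) are [2, 1, 1, 1].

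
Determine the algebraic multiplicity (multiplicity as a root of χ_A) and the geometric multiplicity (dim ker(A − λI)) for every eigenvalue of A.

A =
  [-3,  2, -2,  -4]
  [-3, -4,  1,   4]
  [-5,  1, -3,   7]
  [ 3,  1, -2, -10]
λ = -5: alg = 4, geom = 2

Step 1 — factor the characteristic polynomial to read off the algebraic multiplicities:
  χ_A(x) = (x + 5)^4

Step 2 — compute geometric multiplicities via the rank-nullity identity g(λ) = n − rank(A − λI):
  rank(A − (-5)·I) = 2, so dim ker(A − (-5)·I) = n − 2 = 2

Summary:
  λ = -5: algebraic multiplicity = 4, geometric multiplicity = 2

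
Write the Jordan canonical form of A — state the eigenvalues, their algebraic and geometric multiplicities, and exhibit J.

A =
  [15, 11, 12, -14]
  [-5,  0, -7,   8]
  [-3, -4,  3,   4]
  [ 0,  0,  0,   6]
J_3(6) ⊕ J_1(6)

The characteristic polynomial is
  det(x·I − A) = x^4 - 24*x^3 + 216*x^2 - 864*x + 1296 = (x - 6)^4

Eigenvalues and multiplicities (the geometric multiplicity of λ is n − rank(A − λI), which equals the number of Jordan blocks for λ):
  λ = 6: algebraic multiplicity = 4, geometric multiplicity = 2

Determining the block sizes for each eigenvalue:
  λ = 6: with am = 4 and gm = 2, the partition is not yet determined (e.g. several partitions of 4 into 2 parts exist). Let N = A − (6)·I. Computing rank(N^1) = 2, rank(N^2) = 1, rank(N^3) = 0; the number of blocks of size ≥ j is rank(N^{j−1}) − rank(N^j), giving [2, 1, 1]. So we have 1 block(s) of size 3, 1 block(s) of size 1 → block sizes [3, 1]

Assembling the blocks gives a Jordan form
J =
  [6, 1, 0, 0]
  [0, 6, 1, 0]
  [0, 0, 6, 0]
  [0, 0, 0, 6]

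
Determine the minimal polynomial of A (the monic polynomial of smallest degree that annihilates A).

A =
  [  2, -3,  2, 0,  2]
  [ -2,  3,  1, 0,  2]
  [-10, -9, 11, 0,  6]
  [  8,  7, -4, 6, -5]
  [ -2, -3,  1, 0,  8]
x^3 - 18*x^2 + 108*x - 216

The characteristic polynomial is χ_A(x) = (x - 6)^5, so the eigenvalues are known. The minimal polynomial is
  m_A(x) = Π_λ (x − λ)^{k_λ}
where k_λ is the size of the *largest* Jordan block for λ (equivalently, the smallest k with (A − λI)^k v = 0 for every generalised eigenvector v of λ).

  λ = 6: largest Jordan block has size 3, contributing (x − 6)^3

So m_A(x) = (x - 6)^3 = x^3 - 18*x^2 + 108*x - 216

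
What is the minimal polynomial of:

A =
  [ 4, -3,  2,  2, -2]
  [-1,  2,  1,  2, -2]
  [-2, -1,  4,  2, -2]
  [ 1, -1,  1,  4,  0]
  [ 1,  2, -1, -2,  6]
x^3 - 12*x^2 + 48*x - 64

The characteristic polynomial is χ_A(x) = (x - 4)^5, so the eigenvalues are known. The minimal polynomial is
  m_A(x) = Π_λ (x − λ)^{k_λ}
where k_λ is the size of the *largest* Jordan block for λ (equivalently, the smallest k with (A − λI)^k v = 0 for every generalised eigenvector v of λ).

  λ = 4: largest Jordan block has size 3, contributing (x − 4)^3

So m_A(x) = (x - 4)^3 = x^3 - 12*x^2 + 48*x - 64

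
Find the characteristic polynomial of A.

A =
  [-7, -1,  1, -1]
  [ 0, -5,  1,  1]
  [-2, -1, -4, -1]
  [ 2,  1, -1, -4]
x^4 + 20*x^3 + 150*x^2 + 500*x + 625

Expanding det(x·I − A) (e.g. by cofactor expansion or by noting that A is similar to its Jordan form J, which has the same characteristic polynomial as A) gives
  χ_A(x) = x^4 + 20*x^3 + 150*x^2 + 500*x + 625
which factors as (x + 5)^4. The eigenvalues (with algebraic multiplicities) are λ = -5 with multiplicity 4.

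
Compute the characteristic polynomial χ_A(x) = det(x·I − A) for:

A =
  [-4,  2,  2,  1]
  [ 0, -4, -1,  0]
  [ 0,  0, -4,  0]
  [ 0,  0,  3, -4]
x^4 + 16*x^3 + 96*x^2 + 256*x + 256

Expanding det(x·I − A) (e.g. by cofactor expansion or by noting that A is similar to its Jordan form J, which has the same characteristic polynomial as A) gives
  χ_A(x) = x^4 + 16*x^3 + 96*x^2 + 256*x + 256
which factors as (x + 4)^4. The eigenvalues (with algebraic multiplicities) are λ = -4 with multiplicity 4.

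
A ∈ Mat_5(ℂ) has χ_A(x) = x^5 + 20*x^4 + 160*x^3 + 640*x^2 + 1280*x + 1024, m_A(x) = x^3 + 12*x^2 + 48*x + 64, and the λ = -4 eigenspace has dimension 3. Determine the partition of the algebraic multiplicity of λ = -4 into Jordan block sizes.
Block sizes for λ = -4: [3, 1, 1]

Step 1 — from the characteristic polynomial, algebraic multiplicity of λ = -4 is 5. From dim ker(A − (-4)·I) = 3, there are exactly 3 Jordan blocks for λ = -4.
Step 2 — from the minimal polynomial, the factor (x + 4)^3 tells us the largest block for λ = -4 has size 3.
Step 3 — with total size 5, 3 blocks, and largest block 3, the block sizes (in nonincreasing order) are [3, 1, 1].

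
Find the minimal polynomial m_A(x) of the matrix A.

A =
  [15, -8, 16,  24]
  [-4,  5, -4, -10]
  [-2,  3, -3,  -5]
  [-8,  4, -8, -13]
x^3 - 5*x^2 + 3*x + 9

The characteristic polynomial is χ_A(x) = (x - 3)^2*(x + 1)^2, so the eigenvalues are known. The minimal polynomial is
  m_A(x) = Π_λ (x − λ)^{k_λ}
where k_λ is the size of the *largest* Jordan block for λ (equivalently, the smallest k with (A − λI)^k v = 0 for every generalised eigenvector v of λ).

  λ = -1: largest Jordan block has size 1, contributing (x + 1)
  λ = 3: largest Jordan block has size 2, contributing (x − 3)^2

So m_A(x) = (x - 3)^2*(x + 1) = x^3 - 5*x^2 + 3*x + 9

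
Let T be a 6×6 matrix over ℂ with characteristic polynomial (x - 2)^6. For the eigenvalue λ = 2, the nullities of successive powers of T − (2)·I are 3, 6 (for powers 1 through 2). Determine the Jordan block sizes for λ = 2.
Block sizes for λ = 2: [2, 2, 2]

From the dimensions of kernels of powers, the number of Jordan blocks of size at least j is d_j − d_{j−1} where d_j = dim ker(N^j) (with d_0 = 0). Computing the differences gives [3, 3].
The number of blocks of size exactly k is (#blocks of size ≥ k) − (#blocks of size ≥ k + 1), so the partition is: 3 block(s) of size 2.
In nonincreasing order the block sizes are [2, 2, 2].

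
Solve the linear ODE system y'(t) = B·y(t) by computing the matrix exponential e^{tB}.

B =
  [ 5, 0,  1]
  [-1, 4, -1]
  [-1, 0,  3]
e^{tB} =
  [t*exp(4*t) + exp(4*t), 0, t*exp(4*t)]
  [-t*exp(4*t), exp(4*t), -t*exp(4*t)]
  [-t*exp(4*t), 0, -t*exp(4*t) + exp(4*t)]

Strategy: write B = P · J · P⁻¹ where J is a Jordan canonical form, so e^{tB} = P · e^{tJ} · P⁻¹, and e^{tJ} can be computed block-by-block.

B has Jordan form
J =
  [4, 1, 0]
  [0, 4, 0]
  [0, 0, 4]
(up to reordering of blocks).

Per-block formulas:
  For a 2×2 Jordan block J_2(4): exp(t · J_2(4)) = e^(4t)·(I + t·N), where N is the 2×2 nilpotent shift.
  For a 1×1 block at λ = 4: exp(t · [4]) = [e^(4t)].

After assembling e^{tJ} and conjugating by P, we get:

e^{tB} =
  [t*exp(4*t) + exp(4*t), 0, t*exp(4*t)]
  [-t*exp(4*t), exp(4*t), -t*exp(4*t)]
  [-t*exp(4*t), 0, -t*exp(4*t) + exp(4*t)]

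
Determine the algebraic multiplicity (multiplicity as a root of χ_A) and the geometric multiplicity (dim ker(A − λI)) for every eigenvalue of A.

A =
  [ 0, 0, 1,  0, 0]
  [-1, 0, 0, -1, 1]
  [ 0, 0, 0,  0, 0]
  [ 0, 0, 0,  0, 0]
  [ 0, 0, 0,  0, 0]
λ = 0: alg = 5, geom = 3

Step 1 — factor the characteristic polynomial to read off the algebraic multiplicities:
  χ_A(x) = x^5

Step 2 — compute geometric multiplicities via the rank-nullity identity g(λ) = n − rank(A − λI):
  rank(A − (0)·I) = 2, so dim ker(A − (0)·I) = n − 2 = 3

Summary:
  λ = 0: algebraic multiplicity = 5, geometric multiplicity = 3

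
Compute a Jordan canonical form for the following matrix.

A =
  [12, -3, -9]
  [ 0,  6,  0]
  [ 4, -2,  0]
J_2(6) ⊕ J_1(6)

The characteristic polynomial is
  det(x·I − A) = x^3 - 18*x^2 + 108*x - 216 = (x - 6)^3

Eigenvalues and multiplicities (the geometric multiplicity of λ is n − rank(A − λI), which equals the number of Jordan blocks for λ):
  λ = 6: algebraic multiplicity = 3, geometric multiplicity = 2

Determining the block sizes for each eigenvalue:
  λ = 6: 2 blocks summing to 3 forces exactly one block of size 2 and the rest size 1 → block sizes [2, 1]

Assembling the blocks gives a Jordan form
J =
  [6, 1, 0]
  [0, 6, 0]
  [0, 0, 6]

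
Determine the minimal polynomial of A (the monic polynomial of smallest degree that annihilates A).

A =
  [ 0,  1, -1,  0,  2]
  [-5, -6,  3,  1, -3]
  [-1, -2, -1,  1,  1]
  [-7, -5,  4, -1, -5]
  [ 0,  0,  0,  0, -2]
x^2 + 4*x + 4

The characteristic polynomial is χ_A(x) = (x + 2)^5, so the eigenvalues are known. The minimal polynomial is
  m_A(x) = Π_λ (x − λ)^{k_λ}
where k_λ is the size of the *largest* Jordan block for λ (equivalently, the smallest k with (A − λI)^k v = 0 for every generalised eigenvector v of λ).

  λ = -2: largest Jordan block has size 2, contributing (x + 2)^2

So m_A(x) = (x + 2)^2 = x^2 + 4*x + 4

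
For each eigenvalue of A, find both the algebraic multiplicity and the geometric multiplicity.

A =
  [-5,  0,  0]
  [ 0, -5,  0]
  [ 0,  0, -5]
λ = -5: alg = 3, geom = 3

Step 1 — factor the characteristic polynomial to read off the algebraic multiplicities:
  χ_A(x) = (x + 5)^3

Step 2 — compute geometric multiplicities via the rank-nullity identity g(λ) = n − rank(A − λI):
  rank(A − (-5)·I) = 0, so dim ker(A − (-5)·I) = n − 0 = 3

Summary:
  λ = -5: algebraic multiplicity = 3, geometric multiplicity = 3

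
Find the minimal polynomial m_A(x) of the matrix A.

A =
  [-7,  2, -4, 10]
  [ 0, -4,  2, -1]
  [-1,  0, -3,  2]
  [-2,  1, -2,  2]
x^2 + 6*x + 9

The characteristic polynomial is χ_A(x) = (x + 3)^4, so the eigenvalues are known. The minimal polynomial is
  m_A(x) = Π_λ (x − λ)^{k_λ}
where k_λ is the size of the *largest* Jordan block for λ (equivalently, the smallest k with (A − λI)^k v = 0 for every generalised eigenvector v of λ).

  λ = -3: largest Jordan block has size 2, contributing (x + 3)^2

So m_A(x) = (x + 3)^2 = x^2 + 6*x + 9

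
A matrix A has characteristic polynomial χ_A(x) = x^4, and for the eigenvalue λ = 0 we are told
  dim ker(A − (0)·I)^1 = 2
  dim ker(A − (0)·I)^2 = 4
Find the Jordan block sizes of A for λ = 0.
Block sizes for λ = 0: [2, 2]

From the dimensions of kernels of powers, the number of Jordan blocks of size at least j is d_j − d_{j−1} where d_j = dim ker(N^j) (with d_0 = 0). Computing the differences gives [2, 2].
The number of blocks of size exactly k is (#blocks of size ≥ k) − (#blocks of size ≥ k + 1), so the partition is: 2 block(s) of size 2.
In nonincreasing order the block sizes are [2, 2].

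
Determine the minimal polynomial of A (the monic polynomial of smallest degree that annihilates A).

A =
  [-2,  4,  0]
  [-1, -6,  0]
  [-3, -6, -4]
x^2 + 8*x + 16

The characteristic polynomial is χ_A(x) = (x + 4)^3, so the eigenvalues are known. The minimal polynomial is
  m_A(x) = Π_λ (x − λ)^{k_λ}
where k_λ is the size of the *largest* Jordan block for λ (equivalently, the smallest k with (A − λI)^k v = 0 for every generalised eigenvector v of λ).

  λ = -4: largest Jordan block has size 2, contributing (x + 4)^2

So m_A(x) = (x + 4)^2 = x^2 + 8*x + 16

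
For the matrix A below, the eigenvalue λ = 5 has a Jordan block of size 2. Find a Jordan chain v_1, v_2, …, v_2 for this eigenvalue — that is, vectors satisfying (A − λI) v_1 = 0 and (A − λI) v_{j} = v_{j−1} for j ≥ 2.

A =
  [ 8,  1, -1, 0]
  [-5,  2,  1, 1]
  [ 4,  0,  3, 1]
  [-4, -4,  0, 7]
A Jordan chain for λ = 5 of length 2:
v_1 = (3, -5, 4, -4)ᵀ
v_2 = (1, 0, 0, 0)ᵀ

Let N = A − (5)·I. We want v_2 with N^2 v_2 = 0 but N^1 v_2 ≠ 0; then v_{j-1} := N · v_j for j = 2, …, 2.

Pick v_2 = (1, 0, 0, 0)ᵀ.
Then v_1 = N · v_2 = (3, -5, 4, -4)ᵀ.

Sanity check: (A − (5)·I) v_1 = (0, 0, 0, 0)ᵀ = 0. ✓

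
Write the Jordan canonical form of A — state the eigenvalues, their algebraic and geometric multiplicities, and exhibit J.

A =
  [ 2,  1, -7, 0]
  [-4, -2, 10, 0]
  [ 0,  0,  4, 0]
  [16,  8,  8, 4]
J_2(0) ⊕ J_1(4) ⊕ J_1(4)

The characteristic polynomial is
  det(x·I − A) = x^4 - 8*x^3 + 16*x^2 = x^2*(x - 4)^2

Eigenvalues and multiplicities (the geometric multiplicity of λ is n − rank(A − λI), which equals the number of Jordan blocks for λ):
  λ = 0: algebraic multiplicity = 2, geometric multiplicity = 1
  λ = 4: algebraic multiplicity = 2, geometric multiplicity = 2

Determining the block sizes for each eigenvalue:
  λ = 0: one block (gm = 1), so the single block has size am = 2 → block sizes [2]
  λ = 4: gm = am = 2, so every block has size 1 → block sizes [1, 1]

Assembling the blocks gives a Jordan form
J =
  [0, 1, 0, 0]
  [0, 0, 0, 0]
  [0, 0, 4, 0]
  [0, 0, 0, 4]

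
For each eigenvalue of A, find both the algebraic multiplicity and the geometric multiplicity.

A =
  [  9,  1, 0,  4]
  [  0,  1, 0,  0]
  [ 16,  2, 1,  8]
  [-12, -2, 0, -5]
λ = 1: alg = 3, geom = 2; λ = 3: alg = 1, geom = 1

Step 1 — factor the characteristic polynomial to read off the algebraic multiplicities:
  χ_A(x) = (x - 3)*(x - 1)^3

Step 2 — compute geometric multiplicities via the rank-nullity identity g(λ) = n − rank(A − λI):
  rank(A − (1)·I) = 2, so dim ker(A − (1)·I) = n − 2 = 2
  rank(A − (3)·I) = 3, so dim ker(A − (3)·I) = n − 3 = 1

Summary:
  λ = 1: algebraic multiplicity = 3, geometric multiplicity = 2
  λ = 3: algebraic multiplicity = 1, geometric multiplicity = 1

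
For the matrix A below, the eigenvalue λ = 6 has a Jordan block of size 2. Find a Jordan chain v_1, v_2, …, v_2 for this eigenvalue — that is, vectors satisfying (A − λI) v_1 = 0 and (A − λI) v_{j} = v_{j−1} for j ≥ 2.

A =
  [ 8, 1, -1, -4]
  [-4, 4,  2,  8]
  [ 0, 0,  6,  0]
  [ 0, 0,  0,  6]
A Jordan chain for λ = 6 of length 2:
v_1 = (2, -4, 0, 0)ᵀ
v_2 = (1, 0, 0, 0)ᵀ

Let N = A − (6)·I. We want v_2 with N^2 v_2 = 0 but N^1 v_2 ≠ 0; then v_{j-1} := N · v_j for j = 2, …, 2.

Pick v_2 = (1, 0, 0, 0)ᵀ.
Then v_1 = N · v_2 = (2, -4, 0, 0)ᵀ.

Sanity check: (A − (6)·I) v_1 = (0, 0, 0, 0)ᵀ = 0. ✓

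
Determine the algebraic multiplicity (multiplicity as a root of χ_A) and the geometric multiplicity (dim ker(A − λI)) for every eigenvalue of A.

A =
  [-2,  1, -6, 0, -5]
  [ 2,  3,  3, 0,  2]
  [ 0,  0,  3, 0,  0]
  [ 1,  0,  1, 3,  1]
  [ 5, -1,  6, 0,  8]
λ = 3: alg = 5, geom = 2

Step 1 — factor the characteristic polynomial to read off the algebraic multiplicities:
  χ_A(x) = (x - 3)^5

Step 2 — compute geometric multiplicities via the rank-nullity identity g(λ) = n − rank(A − λI):
  rank(A − (3)·I) = 3, so dim ker(A − (3)·I) = n − 3 = 2

Summary:
  λ = 3: algebraic multiplicity = 5, geometric multiplicity = 2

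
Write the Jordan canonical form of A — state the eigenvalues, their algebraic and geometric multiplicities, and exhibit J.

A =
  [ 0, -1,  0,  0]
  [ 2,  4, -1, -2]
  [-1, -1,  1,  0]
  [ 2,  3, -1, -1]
J_3(1) ⊕ J_1(1)

The characteristic polynomial is
  det(x·I − A) = x^4 - 4*x^3 + 6*x^2 - 4*x + 1 = (x - 1)^4

Eigenvalues and multiplicities (the geometric multiplicity of λ is n − rank(A − λI), which equals the number of Jordan blocks for λ):
  λ = 1: algebraic multiplicity = 4, geometric multiplicity = 2

Determining the block sizes for each eigenvalue:
  λ = 1: with am = 4 and gm = 2, the partition is not yet determined (e.g. several partitions of 4 into 2 parts exist). Let N = A − (1)·I. Computing rank(N^1) = 2, rank(N^2) = 1, rank(N^3) = 0; the number of blocks of size ≥ j is rank(N^{j−1}) − rank(N^j), giving [2, 1, 1]. So we have 1 block(s) of size 3, 1 block(s) of size 1 → block sizes [3, 1]

Assembling the blocks gives a Jordan form
J =
  [1, 1, 0, 0]
  [0, 1, 1, 0]
  [0, 0, 1, 0]
  [0, 0, 0, 1]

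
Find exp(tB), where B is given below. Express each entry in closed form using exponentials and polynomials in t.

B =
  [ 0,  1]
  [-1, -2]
e^{tB} =
  [t*exp(-t) + exp(-t), t*exp(-t)]
  [-t*exp(-t), -t*exp(-t) + exp(-t)]

Strategy: write B = P · J · P⁻¹ where J is a Jordan canonical form, so e^{tB} = P · e^{tJ} · P⁻¹, and e^{tJ} can be computed block-by-block.

B has Jordan form
J =
  [-1,  1]
  [ 0, -1]
(up to reordering of blocks).

Per-block formulas:
  For a 2×2 Jordan block J_2(-1): exp(t · J_2(-1)) = e^(-1t)·(I + t·N), where N is the 2×2 nilpotent shift.

After assembling e^{tJ} and conjugating by P, we get:

e^{tB} =
  [t*exp(-t) + exp(-t), t*exp(-t)]
  [-t*exp(-t), -t*exp(-t) + exp(-t)]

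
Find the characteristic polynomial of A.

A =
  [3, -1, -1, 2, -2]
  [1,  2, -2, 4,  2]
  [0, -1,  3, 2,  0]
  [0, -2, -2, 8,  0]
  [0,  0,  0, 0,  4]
x^5 - 20*x^4 + 160*x^3 - 640*x^2 + 1280*x - 1024

Expanding det(x·I − A) (e.g. by cofactor expansion or by noting that A is similar to its Jordan form J, which has the same characteristic polynomial as A) gives
  χ_A(x) = x^5 - 20*x^4 + 160*x^3 - 640*x^2 + 1280*x - 1024
which factors as (x - 4)^5. The eigenvalues (with algebraic multiplicities) are λ = 4 with multiplicity 5.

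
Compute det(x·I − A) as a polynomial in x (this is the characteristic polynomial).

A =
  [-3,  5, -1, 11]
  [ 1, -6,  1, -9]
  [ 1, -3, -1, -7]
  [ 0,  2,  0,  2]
x^4 + 8*x^3 + 24*x^2 + 32*x + 16

Expanding det(x·I − A) (e.g. by cofactor expansion or by noting that A is similar to its Jordan form J, which has the same characteristic polynomial as A) gives
  χ_A(x) = x^4 + 8*x^3 + 24*x^2 + 32*x + 16
which factors as (x + 2)^4. The eigenvalues (with algebraic multiplicities) are λ = -2 with multiplicity 4.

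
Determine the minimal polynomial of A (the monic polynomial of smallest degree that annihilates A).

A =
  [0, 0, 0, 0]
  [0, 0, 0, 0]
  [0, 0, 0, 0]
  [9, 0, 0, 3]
x^2 - 3*x

The characteristic polynomial is χ_A(x) = x^3*(x - 3), so the eigenvalues are known. The minimal polynomial is
  m_A(x) = Π_λ (x − λ)^{k_λ}
where k_λ is the size of the *largest* Jordan block for λ (equivalently, the smallest k with (A − λI)^k v = 0 for every generalised eigenvector v of λ).

  λ = 0: largest Jordan block has size 1, contributing (x − 0)
  λ = 3: largest Jordan block has size 1, contributing (x − 3)

So m_A(x) = x*(x - 3) = x^2 - 3*x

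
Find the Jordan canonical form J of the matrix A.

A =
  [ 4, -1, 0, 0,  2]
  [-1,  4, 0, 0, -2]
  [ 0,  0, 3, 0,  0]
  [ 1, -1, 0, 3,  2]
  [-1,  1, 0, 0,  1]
J_2(3) ⊕ J_1(3) ⊕ J_1(3) ⊕ J_1(3)

The characteristic polynomial is
  det(x·I − A) = x^5 - 15*x^4 + 90*x^3 - 270*x^2 + 405*x - 243 = (x - 3)^5

Eigenvalues and multiplicities (the geometric multiplicity of λ is n − rank(A − λI), which equals the number of Jordan blocks for λ):
  λ = 3: algebraic multiplicity = 5, geometric multiplicity = 4

Determining the block sizes for each eigenvalue:
  λ = 3: 4 blocks summing to 5 forces exactly one block of size 2 and the rest size 1 → block sizes [2, 1, 1, 1]

Assembling the blocks gives a Jordan form
J =
  [3, 1, 0, 0, 0]
  [0, 3, 0, 0, 0]
  [0, 0, 3, 0, 0]
  [0, 0, 0, 3, 0]
  [0, 0, 0, 0, 3]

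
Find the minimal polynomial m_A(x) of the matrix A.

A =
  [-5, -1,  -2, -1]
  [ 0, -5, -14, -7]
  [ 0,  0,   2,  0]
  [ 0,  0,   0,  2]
x^3 + 8*x^2 + 5*x - 50

The characteristic polynomial is χ_A(x) = (x - 2)^2*(x + 5)^2, so the eigenvalues are known. The minimal polynomial is
  m_A(x) = Π_λ (x − λ)^{k_λ}
where k_λ is the size of the *largest* Jordan block for λ (equivalently, the smallest k with (A − λI)^k v = 0 for every generalised eigenvector v of λ).

  λ = -5: largest Jordan block has size 2, contributing (x + 5)^2
  λ = 2: largest Jordan block has size 1, contributing (x − 2)

So m_A(x) = (x - 2)*(x + 5)^2 = x^3 + 8*x^2 + 5*x - 50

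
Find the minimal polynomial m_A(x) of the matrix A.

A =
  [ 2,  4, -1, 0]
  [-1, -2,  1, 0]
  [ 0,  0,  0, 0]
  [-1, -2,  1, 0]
x^3

The characteristic polynomial is χ_A(x) = x^4, so the eigenvalues are known. The minimal polynomial is
  m_A(x) = Π_λ (x − λ)^{k_λ}
where k_λ is the size of the *largest* Jordan block for λ (equivalently, the smallest k with (A − λI)^k v = 0 for every generalised eigenvector v of λ).

  λ = 0: largest Jordan block has size 3, contributing (x − 0)^3

So m_A(x) = x^3 = x^3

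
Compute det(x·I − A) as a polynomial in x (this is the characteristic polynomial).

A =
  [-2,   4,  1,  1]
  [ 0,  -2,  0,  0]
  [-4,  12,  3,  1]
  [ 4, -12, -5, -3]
x^4 + 4*x^3 - 16*x - 16

Expanding det(x·I − A) (e.g. by cofactor expansion or by noting that A is similar to its Jordan form J, which has the same characteristic polynomial as A) gives
  χ_A(x) = x^4 + 4*x^3 - 16*x - 16
which factors as (x - 2)*(x + 2)^3. The eigenvalues (with algebraic multiplicities) are λ = -2 with multiplicity 3, λ = 2 with multiplicity 1.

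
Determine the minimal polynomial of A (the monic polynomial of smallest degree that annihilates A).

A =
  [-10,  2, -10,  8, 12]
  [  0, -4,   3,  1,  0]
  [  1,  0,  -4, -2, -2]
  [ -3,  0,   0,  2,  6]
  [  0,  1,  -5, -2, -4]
x^3 + 12*x^2 + 48*x + 64

The characteristic polynomial is χ_A(x) = (x + 4)^5, so the eigenvalues are known. The minimal polynomial is
  m_A(x) = Π_λ (x − λ)^{k_λ}
where k_λ is the size of the *largest* Jordan block for λ (equivalently, the smallest k with (A − λI)^k v = 0 for every generalised eigenvector v of λ).

  λ = -4: largest Jordan block has size 3, contributing (x + 4)^3

So m_A(x) = (x + 4)^3 = x^3 + 12*x^2 + 48*x + 64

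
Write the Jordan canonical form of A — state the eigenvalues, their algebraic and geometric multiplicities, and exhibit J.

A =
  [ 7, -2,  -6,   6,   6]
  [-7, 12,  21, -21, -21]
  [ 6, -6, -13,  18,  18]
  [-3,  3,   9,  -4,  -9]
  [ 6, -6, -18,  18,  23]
J_2(5) ⊕ J_1(5) ⊕ J_1(5) ⊕ J_1(5)

The characteristic polynomial is
  det(x·I − A) = x^5 - 25*x^4 + 250*x^3 - 1250*x^2 + 3125*x - 3125 = (x - 5)^5

Eigenvalues and multiplicities (the geometric multiplicity of λ is n − rank(A − λI), which equals the number of Jordan blocks for λ):
  λ = 5: algebraic multiplicity = 5, geometric multiplicity = 4

Determining the block sizes for each eigenvalue:
  λ = 5: 4 blocks summing to 5 forces exactly one block of size 2 and the rest size 1 → block sizes [2, 1, 1, 1]

Assembling the blocks gives a Jordan form
J =
  [5, 1, 0, 0, 0]
  [0, 5, 0, 0, 0]
  [0, 0, 5, 0, 0]
  [0, 0, 0, 5, 0]
  [0, 0, 0, 0, 5]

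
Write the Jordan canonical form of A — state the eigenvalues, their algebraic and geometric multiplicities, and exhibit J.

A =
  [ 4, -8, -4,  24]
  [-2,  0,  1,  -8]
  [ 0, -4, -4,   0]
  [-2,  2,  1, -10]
J_1(-4) ⊕ J_2(-2) ⊕ J_1(-2)

The characteristic polynomial is
  det(x·I − A) = x^4 + 10*x^3 + 36*x^2 + 56*x + 32 = (x + 2)^3*(x + 4)

Eigenvalues and multiplicities (the geometric multiplicity of λ is n − rank(A − λI), which equals the number of Jordan blocks for λ):
  λ = -4: algebraic multiplicity = 1, geometric multiplicity = 1
  λ = -2: algebraic multiplicity = 3, geometric multiplicity = 2

Determining the block sizes for each eigenvalue:
  λ = -4: one block (gm = 1), so the single block has size am = 1 → block sizes [1]
  λ = -2: 2 blocks summing to 3 forces exactly one block of size 2 and the rest size 1 → block sizes [2, 1]

Assembling the blocks gives a Jordan form
J =
  [-4,  0,  0,  0]
  [ 0, -2,  1,  0]
  [ 0,  0, -2,  0]
  [ 0,  0,  0, -2]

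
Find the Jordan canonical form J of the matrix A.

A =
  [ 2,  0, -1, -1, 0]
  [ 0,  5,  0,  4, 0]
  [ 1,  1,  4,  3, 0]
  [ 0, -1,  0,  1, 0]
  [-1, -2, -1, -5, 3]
J_2(3) ⊕ J_2(3) ⊕ J_1(3)

The characteristic polynomial is
  det(x·I − A) = x^5 - 15*x^4 + 90*x^3 - 270*x^2 + 405*x - 243 = (x - 3)^5

Eigenvalues and multiplicities (the geometric multiplicity of λ is n − rank(A − λI), which equals the number of Jordan blocks for λ):
  λ = 3: algebraic multiplicity = 5, geometric multiplicity = 3

Determining the block sizes for each eigenvalue:
  λ = 3: with am = 5 and gm = 3, the partition is not yet determined (e.g. several partitions of 5 into 3 parts exist). Let N = A − (3)·I. Computing rank(N^1) = 2, rank(N^2) = 0; the number of blocks of size ≥ j is rank(N^{j−1}) − rank(N^j), giving [3, 2]. So we have 2 block(s) of size 2, 1 block(s) of size 1 → block sizes [2, 2, 1]

Assembling the blocks gives a Jordan form
J =
  [3, 1, 0, 0, 0]
  [0, 3, 0, 0, 0]
  [0, 0, 3, 1, 0]
  [0, 0, 0, 3, 0]
  [0, 0, 0, 0, 3]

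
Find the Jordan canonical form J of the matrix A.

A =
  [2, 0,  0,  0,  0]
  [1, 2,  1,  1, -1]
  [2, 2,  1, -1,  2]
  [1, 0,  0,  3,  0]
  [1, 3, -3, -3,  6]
J_1(2) ⊕ J_3(3) ⊕ J_1(3)

The characteristic polynomial is
  det(x·I − A) = x^5 - 14*x^4 + 78*x^3 - 216*x^2 + 297*x - 162 = (x - 3)^4*(x - 2)

Eigenvalues and multiplicities (the geometric multiplicity of λ is n − rank(A − λI), which equals the number of Jordan blocks for λ):
  λ = 2: algebraic multiplicity = 1, geometric multiplicity = 1
  λ = 3: algebraic multiplicity = 4, geometric multiplicity = 2

Determining the block sizes for each eigenvalue:
  λ = 2: one block (gm = 1), so the single block has size am = 1 → block sizes [1]
  λ = 3: with am = 4 and gm = 2, the partition is not yet determined (e.g. several partitions of 4 into 2 parts exist). Let N = A − (3)·I. Computing rank(N^1) = 3, rank(N^2) = 2, rank(N^3) = 1; the number of blocks of size ≥ j is rank(N^{j−1}) − rank(N^j), giving [2, 1, 1]. So we have 1 block(s) of size 3, 1 block(s) of size 1 → block sizes [3, 1]

Assembling the blocks gives a Jordan form
J =
  [2, 0, 0, 0, 0]
  [0, 3, 1, 0, 0]
  [0, 0, 3, 1, 0]
  [0, 0, 0, 3, 0]
  [0, 0, 0, 0, 3]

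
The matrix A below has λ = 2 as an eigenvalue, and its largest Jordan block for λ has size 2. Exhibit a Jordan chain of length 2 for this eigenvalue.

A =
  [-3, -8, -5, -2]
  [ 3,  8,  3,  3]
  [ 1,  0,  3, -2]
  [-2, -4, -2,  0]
A Jordan chain for λ = 2 of length 2:
v_1 = (-5, 3, 1, -2)ᵀ
v_2 = (1, 0, 0, 0)ᵀ

Let N = A − (2)·I. We want v_2 with N^2 v_2 = 0 but N^1 v_2 ≠ 0; then v_{j-1} := N · v_j for j = 2, …, 2.

Pick v_2 = (1, 0, 0, 0)ᵀ.
Then v_1 = N · v_2 = (-5, 3, 1, -2)ᵀ.

Sanity check: (A − (2)·I) v_1 = (0, 0, 0, 0)ᵀ = 0. ✓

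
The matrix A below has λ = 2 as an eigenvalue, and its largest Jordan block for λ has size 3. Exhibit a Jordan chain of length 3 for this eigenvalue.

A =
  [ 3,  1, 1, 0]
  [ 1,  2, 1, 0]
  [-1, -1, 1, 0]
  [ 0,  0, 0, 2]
A Jordan chain for λ = 2 of length 3:
v_1 = (1, 0, -1, 0)ᵀ
v_2 = (1, 1, -1, 0)ᵀ
v_3 = (1, 0, 0, 0)ᵀ

Let N = A − (2)·I. We want v_3 with N^3 v_3 = 0 but N^2 v_3 ≠ 0; then v_{j-1} := N · v_j for j = 3, …, 2.

Pick v_3 = (1, 0, 0, 0)ᵀ.
Then v_2 = N · v_3 = (1, 1, -1, 0)ᵀ.
Then v_1 = N · v_2 = (1, 0, -1, 0)ᵀ.

Sanity check: (A − (2)·I) v_1 = (0, 0, 0, 0)ᵀ = 0. ✓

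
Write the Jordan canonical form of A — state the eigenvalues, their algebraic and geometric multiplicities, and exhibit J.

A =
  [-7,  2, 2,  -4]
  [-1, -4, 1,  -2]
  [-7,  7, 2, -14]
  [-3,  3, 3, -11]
J_2(-5) ⊕ J_1(-5) ⊕ J_1(-5)

The characteristic polynomial is
  det(x·I − A) = x^4 + 20*x^3 + 150*x^2 + 500*x + 625 = (x + 5)^4

Eigenvalues and multiplicities (the geometric multiplicity of λ is n − rank(A − λI), which equals the number of Jordan blocks for λ):
  λ = -5: algebraic multiplicity = 4, geometric multiplicity = 3

Determining the block sizes for each eigenvalue:
  λ = -5: 3 blocks summing to 4 forces exactly one block of size 2 and the rest size 1 → block sizes [2, 1, 1]

Assembling the blocks gives a Jordan form
J =
  [-5,  1,  0,  0]
  [ 0, -5,  0,  0]
  [ 0,  0, -5,  0]
  [ 0,  0,  0, -5]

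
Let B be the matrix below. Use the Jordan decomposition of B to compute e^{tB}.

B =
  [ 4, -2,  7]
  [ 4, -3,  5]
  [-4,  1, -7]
e^{tB} =
  [6*t*exp(-2*t) + exp(-2*t), -3*t^2*exp(-2*t)/2 - 2*t*exp(-2*t), -3*t^2*exp(-2*t)/2 + 7*t*exp(-2*t)]
  [4*t*exp(-2*t), -t^2*exp(-2*t) - t*exp(-2*t) + exp(-2*t), -t^2*exp(-2*t) + 5*t*exp(-2*t)]
  [-4*t*exp(-2*t), t^2*exp(-2*t) + t*exp(-2*t), t^2*exp(-2*t) - 5*t*exp(-2*t) + exp(-2*t)]

Strategy: write B = P · J · P⁻¹ where J is a Jordan canonical form, so e^{tB} = P · e^{tJ} · P⁻¹, and e^{tJ} can be computed block-by-block.

B has Jordan form
J =
  [-2,  1,  0]
  [ 0, -2,  1]
  [ 0,  0, -2]
(up to reordering of blocks).

Per-block formulas:
  For a 3×3 Jordan block J_3(-2): exp(t · J_3(-2)) = e^(-2t)·(I + t·N + (t^2/2)·N^2), where N is the 3×3 nilpotent shift.

After assembling e^{tJ} and conjugating by P, we get:

e^{tB} =
  [6*t*exp(-2*t) + exp(-2*t), -3*t^2*exp(-2*t)/2 - 2*t*exp(-2*t), -3*t^2*exp(-2*t)/2 + 7*t*exp(-2*t)]
  [4*t*exp(-2*t), -t^2*exp(-2*t) - t*exp(-2*t) + exp(-2*t), -t^2*exp(-2*t) + 5*t*exp(-2*t)]
  [-4*t*exp(-2*t), t^2*exp(-2*t) + t*exp(-2*t), t^2*exp(-2*t) - 5*t*exp(-2*t) + exp(-2*t)]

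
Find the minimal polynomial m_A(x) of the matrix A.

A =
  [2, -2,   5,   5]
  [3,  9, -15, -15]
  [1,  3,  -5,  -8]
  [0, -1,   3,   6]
x^2 - 6*x + 9

The characteristic polynomial is χ_A(x) = (x - 3)^4, so the eigenvalues are known. The minimal polynomial is
  m_A(x) = Π_λ (x − λ)^{k_λ}
where k_λ is the size of the *largest* Jordan block for λ (equivalently, the smallest k with (A − λI)^k v = 0 for every generalised eigenvector v of λ).

  λ = 3: largest Jordan block has size 2, contributing (x − 3)^2

So m_A(x) = (x - 3)^2 = x^2 - 6*x + 9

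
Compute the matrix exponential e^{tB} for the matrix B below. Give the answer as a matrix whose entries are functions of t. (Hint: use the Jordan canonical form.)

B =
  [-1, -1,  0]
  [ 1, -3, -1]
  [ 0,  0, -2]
e^{tB} =
  [t*exp(-2*t) + exp(-2*t), -t*exp(-2*t), t^2*exp(-2*t)/2]
  [t*exp(-2*t), -t*exp(-2*t) + exp(-2*t), t^2*exp(-2*t)/2 - t*exp(-2*t)]
  [0, 0, exp(-2*t)]

Strategy: write B = P · J · P⁻¹ where J is a Jordan canonical form, so e^{tB} = P · e^{tJ} · P⁻¹, and e^{tJ} can be computed block-by-block.

B has Jordan form
J =
  [-2,  1,  0]
  [ 0, -2,  1]
  [ 0,  0, -2]
(up to reordering of blocks).

Per-block formulas:
  For a 3×3 Jordan block J_3(-2): exp(t · J_3(-2)) = e^(-2t)·(I + t·N + (t^2/2)·N^2), where N is the 3×3 nilpotent shift.

After assembling e^{tJ} and conjugating by P, we get:

e^{tB} =
  [t*exp(-2*t) + exp(-2*t), -t*exp(-2*t), t^2*exp(-2*t)/2]
  [t*exp(-2*t), -t*exp(-2*t) + exp(-2*t), t^2*exp(-2*t)/2 - t*exp(-2*t)]
  [0, 0, exp(-2*t)]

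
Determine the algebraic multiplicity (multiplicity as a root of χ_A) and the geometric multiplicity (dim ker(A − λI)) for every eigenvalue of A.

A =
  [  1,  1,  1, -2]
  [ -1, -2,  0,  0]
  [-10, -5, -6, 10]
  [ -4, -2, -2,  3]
λ = -1: alg = 4, geom = 2

Step 1 — factor the characteristic polynomial to read off the algebraic multiplicities:
  χ_A(x) = (x + 1)^4

Step 2 — compute geometric multiplicities via the rank-nullity identity g(λ) = n − rank(A − λI):
  rank(A − (-1)·I) = 2, so dim ker(A − (-1)·I) = n − 2 = 2

Summary:
  λ = -1: algebraic multiplicity = 4, geometric multiplicity = 2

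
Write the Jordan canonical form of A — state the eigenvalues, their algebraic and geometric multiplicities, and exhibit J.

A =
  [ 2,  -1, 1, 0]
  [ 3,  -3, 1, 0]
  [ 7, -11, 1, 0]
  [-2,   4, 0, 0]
J_3(0) ⊕ J_1(0)

The characteristic polynomial is
  det(x·I − A) = x^4

Eigenvalues and multiplicities (the geometric multiplicity of λ is n − rank(A − λI), which equals the number of Jordan blocks for λ):
  λ = 0: algebraic multiplicity = 4, geometric multiplicity = 2

Determining the block sizes for each eigenvalue:
  λ = 0: with am = 4 and gm = 2, the partition is not yet determined (e.g. several partitions of 4 into 2 parts exist). Let N = A − (0)·I. Computing rank(N^1) = 2, rank(N^2) = 1, rank(N^3) = 0; the number of blocks of size ≥ j is rank(N^{j−1}) − rank(N^j), giving [2, 1, 1]. So we have 1 block(s) of size 3, 1 block(s) of size 1 → block sizes [3, 1]

Assembling the blocks gives a Jordan form
J =
  [0, 1, 0, 0]
  [0, 0, 1, 0]
  [0, 0, 0, 0]
  [0, 0, 0, 0]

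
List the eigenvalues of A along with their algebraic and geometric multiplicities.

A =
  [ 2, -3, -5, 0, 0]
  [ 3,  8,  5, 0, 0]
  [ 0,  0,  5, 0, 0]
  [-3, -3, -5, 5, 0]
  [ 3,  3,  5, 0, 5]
λ = 5: alg = 5, geom = 4

Step 1 — factor the characteristic polynomial to read off the algebraic multiplicities:
  χ_A(x) = (x - 5)^5

Step 2 — compute geometric multiplicities via the rank-nullity identity g(λ) = n − rank(A − λI):
  rank(A − (5)·I) = 1, so dim ker(A − (5)·I) = n − 1 = 4

Summary:
  λ = 5: algebraic multiplicity = 5, geometric multiplicity = 4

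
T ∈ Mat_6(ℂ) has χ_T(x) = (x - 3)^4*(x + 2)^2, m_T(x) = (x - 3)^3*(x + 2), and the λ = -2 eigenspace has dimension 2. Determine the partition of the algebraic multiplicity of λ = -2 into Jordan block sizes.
Block sizes for λ = -2: [1, 1]

Step 1 — from the characteristic polynomial, algebraic multiplicity of λ = -2 is 2. From dim ker(T − (-2)·I) = 2, there are exactly 2 Jordan blocks for λ = -2.
Step 2 — from the minimal polynomial, the factor (x + 2) tells us the largest block for λ = -2 has size 1.
Step 3 — with total size 2, 2 blocks, and largest block 1, the block sizes (in nonincreasing order) are [1, 1].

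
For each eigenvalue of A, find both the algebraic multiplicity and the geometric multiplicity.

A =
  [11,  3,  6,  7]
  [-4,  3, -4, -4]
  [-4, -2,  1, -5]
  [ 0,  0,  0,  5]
λ = 5: alg = 4, geom = 2

Step 1 — factor the characteristic polynomial to read off the algebraic multiplicities:
  χ_A(x) = (x - 5)^4

Step 2 — compute geometric multiplicities via the rank-nullity identity g(λ) = n − rank(A − λI):
  rank(A − (5)·I) = 2, so dim ker(A − (5)·I) = n − 2 = 2

Summary:
  λ = 5: algebraic multiplicity = 4, geometric multiplicity = 2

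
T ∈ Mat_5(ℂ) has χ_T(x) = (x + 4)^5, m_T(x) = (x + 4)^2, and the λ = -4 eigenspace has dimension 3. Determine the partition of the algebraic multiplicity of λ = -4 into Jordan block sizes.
Block sizes for λ = -4: [2, 2, 1]

Step 1 — from the characteristic polynomial, algebraic multiplicity of λ = -4 is 5. From dim ker(T − (-4)·I) = 3, there are exactly 3 Jordan blocks for λ = -4.
Step 2 — from the minimal polynomial, the factor (x + 4)^2 tells us the largest block for λ = -4 has size 2.
Step 3 — with total size 5, 3 blocks, and largest block 2, the block sizes (in nonincreasing order) are [2, 2, 1].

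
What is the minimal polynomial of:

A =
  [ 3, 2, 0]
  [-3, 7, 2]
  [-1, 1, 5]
x^3 - 15*x^2 + 75*x - 125

The characteristic polynomial is χ_A(x) = (x - 5)^3, so the eigenvalues are known. The minimal polynomial is
  m_A(x) = Π_λ (x − λ)^{k_λ}
where k_λ is the size of the *largest* Jordan block for λ (equivalently, the smallest k with (A − λI)^k v = 0 for every generalised eigenvector v of λ).

  λ = 5: largest Jordan block has size 3, contributing (x − 5)^3

So m_A(x) = (x - 5)^3 = x^3 - 15*x^2 + 75*x - 125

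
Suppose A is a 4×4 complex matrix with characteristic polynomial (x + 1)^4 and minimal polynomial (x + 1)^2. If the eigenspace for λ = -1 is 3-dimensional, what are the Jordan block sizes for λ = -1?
Block sizes for λ = -1: [2, 1, 1]

Step 1 — from the characteristic polynomial, algebraic multiplicity of λ = -1 is 4. From dim ker(A − (-1)·I) = 3, there are exactly 3 Jordan blocks for λ = -1.
Step 2 — from the minimal polynomial, the factor (x + 1)^2 tells us the largest block for λ = -1 has size 2.
Step 3 — with total size 4, 3 blocks, and largest block 2, the block sizes (in nonincreasing order) are [2, 1, 1].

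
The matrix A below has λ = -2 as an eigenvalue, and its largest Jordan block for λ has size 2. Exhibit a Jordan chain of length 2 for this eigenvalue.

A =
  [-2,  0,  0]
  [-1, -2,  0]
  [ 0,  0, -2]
A Jordan chain for λ = -2 of length 2:
v_1 = (0, -1, 0)ᵀ
v_2 = (1, 0, 0)ᵀ

Let N = A − (-2)·I. We want v_2 with N^2 v_2 = 0 but N^1 v_2 ≠ 0; then v_{j-1} := N · v_j for j = 2, …, 2.

Pick v_2 = (1, 0, 0)ᵀ.
Then v_1 = N · v_2 = (0, -1, 0)ᵀ.

Sanity check: (A − (-2)·I) v_1 = (0, 0, 0)ᵀ = 0. ✓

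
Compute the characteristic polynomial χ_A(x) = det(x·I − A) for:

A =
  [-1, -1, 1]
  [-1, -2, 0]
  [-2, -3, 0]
x^3 + 3*x^2 + 3*x + 1

Expanding det(x·I − A) (e.g. by cofactor expansion or by noting that A is similar to its Jordan form J, which has the same characteristic polynomial as A) gives
  χ_A(x) = x^3 + 3*x^2 + 3*x + 1
which factors as (x + 1)^3. The eigenvalues (with algebraic multiplicities) are λ = -1 with multiplicity 3.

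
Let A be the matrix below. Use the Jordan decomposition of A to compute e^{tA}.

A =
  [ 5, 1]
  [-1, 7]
e^{tA} =
  [-t*exp(6*t) + exp(6*t), t*exp(6*t)]
  [-t*exp(6*t), t*exp(6*t) + exp(6*t)]

Strategy: write A = P · J · P⁻¹ where J is a Jordan canonical form, so e^{tA} = P · e^{tJ} · P⁻¹, and e^{tJ} can be computed block-by-block.

A has Jordan form
J =
  [6, 1]
  [0, 6]
(up to reordering of blocks).

Per-block formulas:
  For a 2×2 Jordan block J_2(6): exp(t · J_2(6)) = e^(6t)·(I + t·N), where N is the 2×2 nilpotent shift.

After assembling e^{tJ} and conjugating by P, we get:

e^{tA} =
  [-t*exp(6*t) + exp(6*t), t*exp(6*t)]
  [-t*exp(6*t), t*exp(6*t) + exp(6*t)]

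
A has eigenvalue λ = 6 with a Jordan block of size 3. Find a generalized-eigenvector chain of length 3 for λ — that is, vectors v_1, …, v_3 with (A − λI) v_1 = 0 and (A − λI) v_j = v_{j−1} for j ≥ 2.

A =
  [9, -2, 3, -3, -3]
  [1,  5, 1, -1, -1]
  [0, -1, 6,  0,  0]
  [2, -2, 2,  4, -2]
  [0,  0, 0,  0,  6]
A Jordan chain for λ = 6 of length 3:
v_1 = (1, 0, -1, 0, 0)ᵀ
v_2 = (3, 1, 0, 2, 0)ᵀ
v_3 = (1, 0, 0, 0, 0)ᵀ

Let N = A − (6)·I. We want v_3 with N^3 v_3 = 0 but N^2 v_3 ≠ 0; then v_{j-1} := N · v_j for j = 3, …, 2.

Pick v_3 = (1, 0, 0, 0, 0)ᵀ.
Then v_2 = N · v_3 = (3, 1, 0, 2, 0)ᵀ.
Then v_1 = N · v_2 = (1, 0, -1, 0, 0)ᵀ.

Sanity check: (A − (6)·I) v_1 = (0, 0, 0, 0, 0)ᵀ = 0. ✓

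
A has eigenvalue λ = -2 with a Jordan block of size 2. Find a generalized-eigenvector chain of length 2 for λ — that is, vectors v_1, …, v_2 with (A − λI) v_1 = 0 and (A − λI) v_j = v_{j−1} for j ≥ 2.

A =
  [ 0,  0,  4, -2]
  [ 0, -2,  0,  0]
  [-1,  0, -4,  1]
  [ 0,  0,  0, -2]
A Jordan chain for λ = -2 of length 2:
v_1 = (2, 0, -1, 0)ᵀ
v_2 = (1, 0, 0, 0)ᵀ

Let N = A − (-2)·I. We want v_2 with N^2 v_2 = 0 but N^1 v_2 ≠ 0; then v_{j-1} := N · v_j for j = 2, …, 2.

Pick v_2 = (1, 0, 0, 0)ᵀ.
Then v_1 = N · v_2 = (2, 0, -1, 0)ᵀ.

Sanity check: (A − (-2)·I) v_1 = (0, 0, 0, 0)ᵀ = 0. ✓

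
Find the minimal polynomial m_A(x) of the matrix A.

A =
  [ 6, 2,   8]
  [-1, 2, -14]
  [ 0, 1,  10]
x^3 - 18*x^2 + 108*x - 216

The characteristic polynomial is χ_A(x) = (x - 6)^3, so the eigenvalues are known. The minimal polynomial is
  m_A(x) = Π_λ (x − λ)^{k_λ}
where k_λ is the size of the *largest* Jordan block for λ (equivalently, the smallest k with (A − λI)^k v = 0 for every generalised eigenvector v of λ).

  λ = 6: largest Jordan block has size 3, contributing (x − 6)^3

So m_A(x) = (x - 6)^3 = x^3 - 18*x^2 + 108*x - 216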